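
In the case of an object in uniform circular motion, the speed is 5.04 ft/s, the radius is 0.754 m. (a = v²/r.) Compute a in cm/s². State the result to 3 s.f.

313 cm/s²

Directly: a = v²/r.
v = 5.04 ft/s = 1.536 m/s; r = 0.754 m.
a = 3.130 m/s²
3.130 m/s² × (1 cm/s² / 0.01000 m/s²) = 313.0 cm/s²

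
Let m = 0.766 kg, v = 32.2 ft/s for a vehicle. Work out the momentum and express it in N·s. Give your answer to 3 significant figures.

Directly: p = mv.
m = 0.766 kg; v = 32.2 ft/s = 9.815 m/s.
p = 7.518 kg·m/s  (the unit combination reduces to kg·m/s = kg·m/s)
Since 1 N·s = 1 kg·m/s, 7.518 N·s.

7.52 N·s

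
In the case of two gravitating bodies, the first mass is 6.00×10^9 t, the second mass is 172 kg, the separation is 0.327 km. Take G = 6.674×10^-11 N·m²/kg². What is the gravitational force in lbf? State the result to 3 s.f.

From Newton's law of gravitation: F = Gm₁m₂/r².
m₁ = 6.00×10^9 t = 6.000×10^12 kg; m₂ = 172 kg; r = 0.327 km = 327.0 m; G = 6.674×10^-11 N·m²/kg².
F = 0.6441 N  (the unit combination reduces to kg·m/s² = N)
0.6441 N × (1 lbf / 4.448 N) = 0.1448 lbf

0.145 lbf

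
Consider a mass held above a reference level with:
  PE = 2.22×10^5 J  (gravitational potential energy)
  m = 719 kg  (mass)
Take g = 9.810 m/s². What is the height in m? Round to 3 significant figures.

Solving PE = m·g·h for h: h = PE/(m·g).
PE = 2.22×10^5 J; m = 719 kg; g = 9.810 m/s².
h = 31.47 m

31.5 m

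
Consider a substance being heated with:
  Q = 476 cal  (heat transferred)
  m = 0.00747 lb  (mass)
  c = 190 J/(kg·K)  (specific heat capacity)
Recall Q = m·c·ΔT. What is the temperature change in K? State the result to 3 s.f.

Rearranging Q = m·c·ΔT for ΔT: ΔT = Q/(m·c).
Q = 476 cal = 1992 J; m = 0.00747 lb = 0.003388 kg; c = 190 J/(kg·K).
ΔT = 3094 K

3090 K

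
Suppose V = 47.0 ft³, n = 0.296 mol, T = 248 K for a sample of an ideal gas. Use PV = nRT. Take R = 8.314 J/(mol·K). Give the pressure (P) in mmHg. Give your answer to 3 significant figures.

From the ideal-gas law: P = nRT/V.
V = 47.0 ft³ = 1.331 m³; n = 0.296 mol; T = 248 K; R = 8.314 J/(mol·K).
P = 458.6 Pa
458.6 Pa × (1 mmHg / 133.3 Pa) = 3.440 mmHg

3.44 mmHg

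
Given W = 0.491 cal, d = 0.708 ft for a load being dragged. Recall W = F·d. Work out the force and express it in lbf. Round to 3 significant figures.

2.14 lbf

Rearranging: F = W/d.
W = 0.491 cal = 2.054 J; d = 0.708 ft = 0.2158 m.
F = 9.520 N  (the unit combination reduces to kg·m/s² = N)
9.520 N × (1 lbf / 4.448 N) = 2.140 lbf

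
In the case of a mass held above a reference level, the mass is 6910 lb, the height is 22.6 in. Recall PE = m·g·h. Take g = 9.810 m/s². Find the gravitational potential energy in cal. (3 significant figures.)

Directly: PE = mgh.
m = 6910 lb = 3134 kg; h = 22.6 in = 0.5740 m; g = 9.810 m/s².
PE = 17650 J  (the unit combination reduces to kg·m²/s² = J)
17650 J × (1 cal / 4.184 J) = 4219 cal

4220 cal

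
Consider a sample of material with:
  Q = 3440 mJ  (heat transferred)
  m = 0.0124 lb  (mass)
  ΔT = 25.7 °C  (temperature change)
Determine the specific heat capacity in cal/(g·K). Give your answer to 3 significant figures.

0.00569 cal/(g·K)

Rearranging: c = Q/(m·ΔT).
Q = 3440 mJ = 3.440 J; m = 0.0124 lb = 0.005625 kg; ΔT = 25.7 °C = 25.70 K.
c = 23.80 J/(kg·K)
23.80 J/(kg·K) × (1 cal/(g·K) / 4184 J/(kg·K)) = 0.005688 cal/(g·K)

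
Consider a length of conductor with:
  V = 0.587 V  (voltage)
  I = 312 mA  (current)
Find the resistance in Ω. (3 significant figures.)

1.88 Ω

From Ohm's law: R = V/I.
V = 0.587 V; I = 312 mA = 0.3120 A.
R = 1.881 Ω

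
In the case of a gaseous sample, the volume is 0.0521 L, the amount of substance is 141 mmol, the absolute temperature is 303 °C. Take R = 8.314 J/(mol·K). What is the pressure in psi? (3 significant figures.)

1880 psi

From the ideal-gas law: P = nRT/V.
V = 0.0521 L = 5.210×10^-5 m³; n = 141 mmol = 0.1410 mol; T = 303 °C = 576.1 K; R = 8.314 J/(mol·K).
P = 1.296×10^7 Pa  (the unit combination reduces to kg/(m·s²) = Pa)
1.296×10^7 Pa × (1 psi / 6895 Pa) = 1880 psi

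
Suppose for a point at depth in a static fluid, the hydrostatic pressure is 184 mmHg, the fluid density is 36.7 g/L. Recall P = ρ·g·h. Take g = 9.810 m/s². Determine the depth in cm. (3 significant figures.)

6810 cm

Solving P = ρ·g·h for h: h = P/(ρ·g).
P = 184 mmHg = 24531 Pa; ρ = 36.7 g/L = 36.70 kg/m³; g = 9.810 m/s².
h = 68.14 m
68.14 m × (1 cm / 0.01000 m) = 6814 cm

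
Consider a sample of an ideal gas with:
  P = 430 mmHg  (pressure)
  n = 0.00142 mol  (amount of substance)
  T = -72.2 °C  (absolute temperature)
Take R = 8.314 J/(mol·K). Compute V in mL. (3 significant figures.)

From the ideal-gas law: V = nRT/P.
P = 430 mmHg = 57328 Pa; n = 0.00142 mol; T = -72.2 °C = 200.9 K; R = 8.314 J/(mol·K).
V = 4.138×10^-5 m³
4.138×10^-5 m³ × (1 mL / 1.000×10^-6 m³) = 41.38 mL

41.4 mL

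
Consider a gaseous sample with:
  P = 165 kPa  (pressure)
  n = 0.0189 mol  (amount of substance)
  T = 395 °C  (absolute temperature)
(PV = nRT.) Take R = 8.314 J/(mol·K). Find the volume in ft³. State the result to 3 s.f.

0.0225 ft³

From the ideal-gas law: V = nRT/P.
P = 165 kPa = 1.650×10^5 Pa; n = 0.0189 mol; T = 395 °C = 668.1 K; R = 8.314 J/(mol·K).
V = 6.363×10^-4 m³
6.363×10^-4 m³ × (1 ft³ / 0.02832 m³) = 0.02247 ft³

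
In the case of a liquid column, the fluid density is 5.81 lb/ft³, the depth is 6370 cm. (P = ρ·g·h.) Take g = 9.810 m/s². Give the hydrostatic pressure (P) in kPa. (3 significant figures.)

58.2 kPa

Directly: P = ρgh.
ρ = 5.81 lb/ft³ = 93.07 kg/m³; h = 6370 cm = 63.70 m; g = 9.810 m/s².
P = 58157 Pa  (the unit combination reduces to kg/(m·s²) = Pa)
58157 Pa × (1 kPa / 1000 Pa) = 58.16 kPa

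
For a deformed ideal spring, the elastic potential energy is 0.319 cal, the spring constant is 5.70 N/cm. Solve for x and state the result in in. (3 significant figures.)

Solving U = ½k·x² for x: x = √(2U/k).
U = 0.319 cal = 1.335 J; k = 5.70 N/cm = 570.0 N/m.
x = 0.06843 m
0.06843 m × (1 in / 0.02540 m) = 2.694 in

2.69 in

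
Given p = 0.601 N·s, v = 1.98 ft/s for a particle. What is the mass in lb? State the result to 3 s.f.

2.20 lb

Solving p = m·v for m: m = p/v.
p = 0.601 N·s = 0.6010 kg·m/s; v = 1.98 ft/s = 0.6035 m/s.
m = 0.9959 kg
0.9959 kg × (1 lb / 0.4536 kg) = 2.195 lb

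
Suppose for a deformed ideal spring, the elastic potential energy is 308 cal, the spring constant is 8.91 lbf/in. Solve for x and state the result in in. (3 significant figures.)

50.6 in

Rearranging U = ½k·x² for x: x = √(2U/k).
U = 308 cal = 1289 J; k = 8.91 lbf/in = 1560 N/m.
x = 1.285 m
1.285 m × (1 in / 0.02540 m) = 50.60 in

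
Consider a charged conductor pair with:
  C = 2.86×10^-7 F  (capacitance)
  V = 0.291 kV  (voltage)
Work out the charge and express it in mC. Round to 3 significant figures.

0.0832 mC

Solving C = Q/V for Q: Q = CV.
C = 2.86×10^-7 F; V = 0.291 kV = 291.0 V.
Q = 8.323×10^-5 C
8.323×10^-5 C × (1 mC / 0.001000 C) = 0.08323 mC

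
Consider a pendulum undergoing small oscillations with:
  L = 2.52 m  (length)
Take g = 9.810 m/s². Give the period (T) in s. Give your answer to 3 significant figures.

3.18 s

T is given directly by: T = 2π√(L/g).
L = 2.52 m; g = 9.810 m/s².
T = 3.185 s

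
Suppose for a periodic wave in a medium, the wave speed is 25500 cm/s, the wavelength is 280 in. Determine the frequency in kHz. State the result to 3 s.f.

Rearranging v = f·λ for f: f = v/λ.
v = 25500 cm/s = 255.0 m/s; λ = 280 in = 7.112 m.
f = 35.85 Hz
35.85 Hz × (1 kHz / 1000 Hz) = 0.03585 kHz

0.0359 kHz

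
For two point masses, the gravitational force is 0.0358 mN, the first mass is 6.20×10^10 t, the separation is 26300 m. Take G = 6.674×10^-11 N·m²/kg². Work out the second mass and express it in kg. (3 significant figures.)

From Newton's law of gravitation: m₂ = F·r²/(G·m₁).
F = 0.0358 mN = 3.580×10^-5 N; m₁ = 6.20×10^10 t = 6.200×10^13 kg; r = 26300 m; G = 6.674×10^-11 N·m²/kg².
m₂ = 5.984 kg

5.98 kg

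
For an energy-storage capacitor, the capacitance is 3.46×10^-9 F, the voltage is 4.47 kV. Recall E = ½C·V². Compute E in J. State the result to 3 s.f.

E is given directly by: E = ½CV².
C = 3.46×10^-9 F; V = 4.47 kV = 4470 V.
E = 0.03457 J  (the unit combination reduces to kg·m²/s² = J)

0.0346 J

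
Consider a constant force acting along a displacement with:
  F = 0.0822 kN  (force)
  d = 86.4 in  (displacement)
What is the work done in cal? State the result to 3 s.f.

43.1 cal

Directly: W = F·d.
F = 0.0822 kN = 82.20 N; d = 86.4 in = 2.195 m.
W = 180.4 J
180.4 J × (1 cal / 4.184 J) = 43.11 cal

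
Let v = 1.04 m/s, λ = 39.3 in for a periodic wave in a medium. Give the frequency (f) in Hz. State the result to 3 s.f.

Rearranging: f = v/λ.
v = 1.04 m/s; λ = 39.3 in = 0.9982 m.
f = 1.042 Hz

1.04 Hz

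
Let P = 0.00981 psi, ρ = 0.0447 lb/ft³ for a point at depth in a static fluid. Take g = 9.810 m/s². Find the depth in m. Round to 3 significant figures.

Rearranging: h = P/(ρ·g).
P = 0.00981 psi = 67.64 Pa; ρ = 0.0447 lb/ft³ = 0.7160 kg/m³; g = 9.810 m/s².
h = 9.629 m

9.63 m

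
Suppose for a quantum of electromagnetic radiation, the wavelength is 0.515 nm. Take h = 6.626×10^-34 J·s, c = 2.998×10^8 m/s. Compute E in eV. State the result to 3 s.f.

2410 eV

Directly: E = hc/λ.
λ = 0.515 nm = 5.150×10^-10 m; h = 6.626×10^-34 J·s; c = 2.998×10^8 m/s.
E = 3.857×10^-16 J  (the unit combination reduces to kg·m²/s² = J)
3.857×10^-16 J × (1 eV / 1.602×10^-19 J) = 2407 eV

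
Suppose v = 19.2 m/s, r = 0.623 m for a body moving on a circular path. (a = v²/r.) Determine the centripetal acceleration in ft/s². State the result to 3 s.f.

Directly: a = v²/r.
v = 19.2 m/s; r = 0.623 m.
a = 591.7 m/s²
591.7 m/s² × (1 ft/s² / 0.3048 m/s²) = 1941 ft/s²

1940 ft/s²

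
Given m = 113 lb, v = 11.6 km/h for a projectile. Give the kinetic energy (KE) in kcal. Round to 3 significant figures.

Directly: KE = ½mv².
m = 113 lb = 51.26 kg; v = 11.6 km/h = 3.222 m/s.
KE = 266.1 J
266.1 J × (1 kcal / 4184 J) = 0.06360 kcal

0.0636 kcal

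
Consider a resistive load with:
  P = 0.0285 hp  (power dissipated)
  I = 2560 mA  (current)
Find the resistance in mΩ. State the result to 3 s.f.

3240 mΩ

Solving P = I²R for R: R = P/I².
P = 0.0285 hp = 21.25 W; I = 2560 mA = 2.560 A.
R = 3.243 Ω
3.243 Ω × (1 mΩ / 0.001000 Ω) = 3243 mΩ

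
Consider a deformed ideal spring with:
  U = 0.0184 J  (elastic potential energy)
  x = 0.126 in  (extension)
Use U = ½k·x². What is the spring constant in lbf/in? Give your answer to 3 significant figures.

20.5 lbf/in

Rearranging U = ½k·x² for k: k = 2U/x².
U = 0.0184 J; x = 0.126 in = 0.003200 m.
k = 3593 N/m
3593 N/m × (1 lbf/in / 175.1 N/m) = 20.52 lbf/in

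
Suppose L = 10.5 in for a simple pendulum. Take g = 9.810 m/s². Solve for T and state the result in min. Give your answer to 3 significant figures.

0.0173 min

T is given directly by: T = 2π√(L/g).
L = 10.5 in = 0.2667 m; g = 9.810 m/s².
T = 1.036 s
1.036 s × (1 min / 60.00 s) = 0.01727 min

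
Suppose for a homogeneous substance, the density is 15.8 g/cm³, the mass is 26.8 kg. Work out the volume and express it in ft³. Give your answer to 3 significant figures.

0.0599 ft³

Solving ρ = m/V for V: V = m/ρ.
ρ = 15.8 g/cm³ = 15800 kg/m³; m = 26.8 kg.
V = 0.001696 m³
0.001696 m³ × (1 ft³ / 0.02832 m³) = 0.05990 ft³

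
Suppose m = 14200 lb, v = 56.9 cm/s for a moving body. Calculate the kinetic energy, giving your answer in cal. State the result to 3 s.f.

249 cal

Directly: KE = ½mv².
m = 14200 lb = 6441 kg; v = 56.9 cm/s = 0.5690 m/s.
KE = 1043 J
1043 J × (1 cal / 4.184 J) = 249.2 cal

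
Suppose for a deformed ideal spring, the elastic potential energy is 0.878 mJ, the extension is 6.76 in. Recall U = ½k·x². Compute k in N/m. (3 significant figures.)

Rearranging U = ½k·x² for k: k = 2U/x².
U = 0.878 mJ = 8.780×10^-4 J; x = 6.76 in = 0.1717 m.
k = 0.05956 N/m

0.0596 N/m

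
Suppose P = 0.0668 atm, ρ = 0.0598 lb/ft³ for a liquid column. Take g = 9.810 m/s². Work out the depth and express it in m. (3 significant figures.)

720 m

Solving P = ρ·g·h for h: h = P/(ρ·g).
P = 0.0668 atm = 6769 Pa; ρ = 0.0598 lb/ft³ = 0.9579 kg/m³; g = 9.810 m/s².
h = 720.3 m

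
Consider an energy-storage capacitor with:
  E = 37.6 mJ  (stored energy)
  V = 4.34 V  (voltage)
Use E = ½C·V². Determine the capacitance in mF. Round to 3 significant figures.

3.99 mF

Solving E = ½C·V² for C: C = 2E/V².
E = 37.6 mJ = 0.03760 J; V = 4.34 V.
C = 0.003992 F
0.003992 F × (1 mF / 0.001000 F) = 3.992 mF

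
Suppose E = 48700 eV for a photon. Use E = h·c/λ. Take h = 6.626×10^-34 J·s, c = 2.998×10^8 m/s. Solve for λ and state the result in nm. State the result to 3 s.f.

0.0255 nm

Rearranging E = h·c/λ for λ: λ = hc/E.
E = 48700 eV = 7.803×10^-15 J; h = 6.626×10^-34 J·s; c = 2.998×10^8 m/s.
λ = 2.546×10^-11 m
2.546×10^-11 m × (1 nm / 1.000×10^-9 m) = 0.02546 nm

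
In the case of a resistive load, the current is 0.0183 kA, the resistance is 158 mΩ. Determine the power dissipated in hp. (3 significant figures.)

Directly: P = I²R.
I = 0.0183 kA = 18.30 A; R = 158 mΩ = 0.1580 Ω.
P = 52.91 W  (the unit combination reduces to kg·m²/s³ = W)
52.91 W × (1 hp / 745.7 W) = 0.07096 hp

0.0710 hp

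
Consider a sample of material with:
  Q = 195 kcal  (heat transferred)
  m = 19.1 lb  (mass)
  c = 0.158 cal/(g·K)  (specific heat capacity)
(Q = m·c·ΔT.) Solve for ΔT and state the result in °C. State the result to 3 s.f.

Rearranging Q = m·c·ΔT for ΔT: ΔT = Q/(m·c).
Q = 195 kcal = 8.159×10^5 J; m = 19.1 lb = 8.664 kg; c = 0.158 cal/(g·K) = 661.1 J/(kg·K).
ΔT = 142.5 K
Since 1 °C = 1 K, 142.5 °C.

142 °C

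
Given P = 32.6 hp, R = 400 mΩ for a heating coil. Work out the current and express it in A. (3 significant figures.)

247 A

Rearranging: I = √(P/R).
P = 32.6 hp = 24310 W; R = 400 mΩ = 0.4000 Ω.
I = 246.5 A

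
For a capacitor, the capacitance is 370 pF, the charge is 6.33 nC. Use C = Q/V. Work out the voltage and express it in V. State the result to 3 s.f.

17.1 V

Rearranging: V = Q/C.
C = 370 pF = 3.700×10^-10 F; Q = 6.33 nC = 6.330×10^-9 C.
V = 17.11 V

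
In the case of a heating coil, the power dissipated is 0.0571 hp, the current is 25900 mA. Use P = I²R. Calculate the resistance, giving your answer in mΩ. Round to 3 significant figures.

Rearranging: R = P/I².
P = 0.0571 hp = 42.58 W; I = 25900 mA = 25.90 A.
R = 0.06347 Ω
0.06347 Ω × (1 mΩ / 0.001000 Ω) = 63.47 mΩ

63.5 mΩ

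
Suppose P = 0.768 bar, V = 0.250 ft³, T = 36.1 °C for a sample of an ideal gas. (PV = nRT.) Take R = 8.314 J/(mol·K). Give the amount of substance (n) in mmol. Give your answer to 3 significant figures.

From the ideal-gas law: n = PV/(RT).
P = 0.768 bar = 76800 Pa; V = 0.250 ft³ = 0.007079 m³; T = 36.1 °C = 309.2 K; R = 8.314 J/(mol·K).
n = 0.2115 mol
0.2115 mol × (1 mmol / 0.001000 mol) = 211.5 mmol

211 mmol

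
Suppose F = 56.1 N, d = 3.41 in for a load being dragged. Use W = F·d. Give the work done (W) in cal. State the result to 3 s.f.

1.16 cal

W is given directly by: W = F·d.
F = 56.1 N; d = 3.41 in = 0.08661 m.
W = 4.859 J
4.859 J × (1 cal / 4.184 J) = 1.161 cal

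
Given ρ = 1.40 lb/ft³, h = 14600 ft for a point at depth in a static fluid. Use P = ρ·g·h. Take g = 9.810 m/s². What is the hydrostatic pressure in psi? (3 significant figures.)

Directly: P = ρgh.
ρ = 1.40 lb/ft³ = 22.43 kg/m³; h = 14600 ft = 4450 m; g = 9.810 m/s².
P = 9.790×10^5 Pa  (the unit combination reduces to kg/(m·s²) = Pa)
9.790×10^5 Pa × (1 psi / 6895 Pa) = 142.0 psi

142 psi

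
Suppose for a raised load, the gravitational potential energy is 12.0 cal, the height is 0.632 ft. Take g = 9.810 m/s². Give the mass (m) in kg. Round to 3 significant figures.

26.6 kg

Rearranging PE = m·g·h for m: m = PE/(g·h).
PE = 12.0 cal = 50.21 J; h = 0.632 ft = 0.1926 m; g = 9.810 m/s².
m = 26.57 kg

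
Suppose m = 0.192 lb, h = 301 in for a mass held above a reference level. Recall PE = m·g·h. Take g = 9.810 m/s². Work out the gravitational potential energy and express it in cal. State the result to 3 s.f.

1.56 cal

Directly: PE = mgh.
m = 0.192 lb = 0.08709 kg; h = 301 in = 7.645 m; g = 9.810 m/s².
PE = 6.532 J
6.532 J × (1 cal / 4.184 J) = 1.561 cal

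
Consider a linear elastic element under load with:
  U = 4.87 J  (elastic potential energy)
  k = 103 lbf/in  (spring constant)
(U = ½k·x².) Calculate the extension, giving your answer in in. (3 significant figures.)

Solving U = ½k·x² for x: x = √(2U/k).
U = 4.87 J; k = 103 lbf/in = 18038 N/m.
x = 0.02324 m
0.02324 m × (1 in / 0.02540 m) = 0.9149 in

0.915 in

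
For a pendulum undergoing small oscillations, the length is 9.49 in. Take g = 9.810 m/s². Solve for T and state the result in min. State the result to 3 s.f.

0.0164 min

T is given directly by: T = 2π√(L/g).
L = 9.49 in = 0.2410 m; g = 9.810 m/s².
T = 0.9849 s
0.9849 s × (1 min / 60.00 s) = 0.01642 min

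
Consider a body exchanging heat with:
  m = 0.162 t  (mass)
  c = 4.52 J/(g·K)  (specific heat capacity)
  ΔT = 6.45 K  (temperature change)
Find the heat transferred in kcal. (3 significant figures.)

Q is given directly by: Q = mcΔT.
m = 0.162 t = 162.0 kg; c = 4.52 J/(g·K) = 4520 J/(kg·K); ΔT = 6.45 K.
Q = 4.723×10^6 J  (the unit combination reduces to kg·m²/s² = J)
4.723×10^6 J × (1 kcal / 4184 J) = 1129 kcal

1130 kcal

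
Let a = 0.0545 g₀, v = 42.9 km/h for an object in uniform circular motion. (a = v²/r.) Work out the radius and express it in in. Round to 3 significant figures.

Rearranging: r = v²/a.
a = 0.0545 g₀ = 0.5345 m/s²; v = 42.9 km/h = 11.92 m/s.
r = 265.7 m
265.7 m × (1 in / 0.02540 m) = 10461 in

10500 in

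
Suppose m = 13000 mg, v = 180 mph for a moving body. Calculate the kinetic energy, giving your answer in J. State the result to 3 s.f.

Directly: KE = ½mv².
m = 13000 mg = 0.01300 kg; v = 180 mph = 80.47 m/s.
KE = 42.09 J  (the unit combination reduces to kg·m²/s² = J)

42.1 J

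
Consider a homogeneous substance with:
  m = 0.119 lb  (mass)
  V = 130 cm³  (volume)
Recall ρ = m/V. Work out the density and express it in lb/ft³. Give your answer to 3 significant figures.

ρ is given directly by: ρ = m/V.
m = 0.119 lb = 0.05398 kg; V = 130 cm³ = 1.300×10^-4 m³.
ρ = 415.2 kg/m³
415.2 kg/m³ × (1 lb/ft³ / 16.02 kg/m³) = 25.92 lb/ft³

25.9 lb/ft³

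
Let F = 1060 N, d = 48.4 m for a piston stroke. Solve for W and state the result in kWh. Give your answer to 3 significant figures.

0.0143 kWh

Directly: W = F·d.
F = 1060 N; d = 48.4 m.
W = 51304 J
51304 J × (1 kWh / 3.600×10^6 J) = 0.01425 kWh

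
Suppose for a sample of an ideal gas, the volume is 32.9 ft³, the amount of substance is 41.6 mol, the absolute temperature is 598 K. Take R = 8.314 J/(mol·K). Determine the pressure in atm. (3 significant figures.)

From the ideal-gas law: P = nRT/V.
V = 32.9 ft³ = 0.9316 m³; n = 41.6 mol; T = 598 K; R = 8.314 J/(mol·K).
P = 2.220×10^5 Pa
2.220×10^5 Pa × (1 atm / 1.013×10^5 Pa) = 2.191 atm

2.19 atm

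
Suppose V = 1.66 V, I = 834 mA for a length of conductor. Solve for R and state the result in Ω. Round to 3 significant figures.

From Ohm's law: R = V/I.
V = 1.66 V; I = 834 mA = 0.8340 A.
R = 1.990 Ω

1.99 Ω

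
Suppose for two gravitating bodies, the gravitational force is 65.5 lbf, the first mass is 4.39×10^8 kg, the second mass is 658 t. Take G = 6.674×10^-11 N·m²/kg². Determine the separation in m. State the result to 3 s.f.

8.13 m

From Newton's law of gravitation: r = √(G·m₁m₂/F).
F = 65.5 lbf = 291.4 N; m₁ = 4.39×10^8 kg; m₂ = 658 t = 6.580×10^5 kg; G = 6.674×10^-11 N·m²/kg².
r = 8.134 m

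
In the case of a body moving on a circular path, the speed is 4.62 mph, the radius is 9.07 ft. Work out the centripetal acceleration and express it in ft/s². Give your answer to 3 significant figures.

5.06 ft/s²

Directly: a = v²/r.
v = 4.62 mph = 2.065 m/s; r = 9.07 ft = 2.765 m.
a = 1.543 m/s²
1.543 m/s² × (1 ft/s² / 0.3048 m/s²) = 5.062 ft/s²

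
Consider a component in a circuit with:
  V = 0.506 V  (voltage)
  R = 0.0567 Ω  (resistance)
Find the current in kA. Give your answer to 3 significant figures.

From Ohm's law: I = V/R.
V = 0.506 V; R = 0.0567 Ω.
I = 8.924 A
8.924 A × (1 kA / 1000 A) = 0.008924 kA

0.00892 kA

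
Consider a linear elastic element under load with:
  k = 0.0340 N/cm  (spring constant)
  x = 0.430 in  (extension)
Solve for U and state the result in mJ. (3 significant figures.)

Directly: U = ½kx².
k = 0.0340 N/cm = 3.400 N/m; x = 0.430 in = 0.01092 m.
U = 2.028×10^-4 J
2.028×10^-4 J × (1 mJ / 0.001000 J) = 0.2028 mJ

0.203 mJ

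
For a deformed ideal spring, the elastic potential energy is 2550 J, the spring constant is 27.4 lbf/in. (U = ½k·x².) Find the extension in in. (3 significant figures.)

40.6 in

Rearranging U = ½k·x² for x: x = √(2U/k).
U = 2550 J; k = 27.4 lbf/in = 4798 N/m.
x = 1.031 m
1.031 m × (1 in / 0.02540 m) = 40.59 in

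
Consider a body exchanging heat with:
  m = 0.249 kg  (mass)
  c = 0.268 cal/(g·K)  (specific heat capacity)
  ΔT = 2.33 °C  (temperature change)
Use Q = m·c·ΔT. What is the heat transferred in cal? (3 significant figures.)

155 cal

Directly: Q = mcΔT.
m = 0.249 kg; c = 0.268 cal/(g·K) = 1121 J/(kg·K); ΔT = 2.33 °C = 2.330 K.
Q = 650.6 J
650.6 J × (1 cal / 4.184 J) = 155.5 cal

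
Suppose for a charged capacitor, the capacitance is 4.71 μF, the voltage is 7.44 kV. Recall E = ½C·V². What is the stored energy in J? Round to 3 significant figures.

Directly: E = ½CV².
C = 4.71 μF = 4.710×10^-6 F; V = 7.44 kV = 7440 V.
E = 130.4 J

130 J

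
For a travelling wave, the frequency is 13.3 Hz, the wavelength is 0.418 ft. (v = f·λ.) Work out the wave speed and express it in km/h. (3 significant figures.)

Directly: v = fλ.
f = 13.3 Hz; λ = 0.418 ft = 0.1274 m.
v = 1.695 m/s
1.695 m/s × (1 km/h / 0.2778 m/s) = 6.100 km/h

6.10 km/h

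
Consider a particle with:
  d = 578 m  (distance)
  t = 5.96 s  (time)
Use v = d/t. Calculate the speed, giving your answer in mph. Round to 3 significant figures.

217 mph

v is given directly by: v = d/t.
d = 578 m; t = 5.96 s.
v = 96.98 m/s
96.98 m/s × (1 mph / 0.4470 m/s) = 216.9 mph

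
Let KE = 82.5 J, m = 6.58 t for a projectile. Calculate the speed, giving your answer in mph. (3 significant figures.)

Rearranging: v = √(2·KE/m).
KE = 82.5 J; m = 6.58 t = 6580 kg.
v = 0.1584 m/s
0.1584 m/s × (1 mph / 0.4470 m/s) = 0.3542 mph

0.354 mph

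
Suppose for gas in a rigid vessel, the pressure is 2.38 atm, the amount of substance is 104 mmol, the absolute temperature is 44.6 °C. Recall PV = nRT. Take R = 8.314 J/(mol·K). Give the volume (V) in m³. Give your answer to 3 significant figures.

0.00114 m³

From the ideal-gas law: V = nRT/P.
P = 2.38 atm = 2.412×10^5 Pa; n = 104 mmol = 0.1040 mol; T = 44.6 °C = 317.8 K; R = 8.314 J/(mol·K).
V = 0.001139 m³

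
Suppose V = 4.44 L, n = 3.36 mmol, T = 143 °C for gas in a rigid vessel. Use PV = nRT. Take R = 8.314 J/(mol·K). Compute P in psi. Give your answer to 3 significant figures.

0.380 psi

From the ideal-gas law: P = nRT/V.
V = 4.44 L = 0.004440 m³; n = 3.36 mmol = 0.003360 mol; T = 143 °C = 416.1 K; R = 8.314 J/(mol·K).
P = 2618 Pa
2618 Pa × (1 psi / 6895 Pa) = 0.3797 psi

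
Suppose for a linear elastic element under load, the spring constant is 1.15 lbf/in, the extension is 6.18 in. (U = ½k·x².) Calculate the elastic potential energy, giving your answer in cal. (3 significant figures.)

Directly: U = ½kx².
k = 1.15 lbf/in = 201.4 N/m; x = 6.18 in = 0.1570 m.
U = 2.481 J  (the unit combination reduces to kg·m²/s² = J)
2.481 J × (1 cal / 4.184 J) = 0.5930 cal

0.593 cal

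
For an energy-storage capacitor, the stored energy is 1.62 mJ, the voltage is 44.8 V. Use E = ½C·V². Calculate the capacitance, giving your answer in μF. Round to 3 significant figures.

1.61 μF

Rearranging: C = 2E/V².
E = 1.62 mJ = 0.001620 J; V = 44.8 V.
C = 1.614×10^-6 F
1.614×10^-6 F × (1 μF / 1.000×10^-6 F) = 1.614 μF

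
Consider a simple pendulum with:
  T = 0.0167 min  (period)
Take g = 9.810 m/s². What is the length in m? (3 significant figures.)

0.249 m

Solving T = 2π√(L/g) for L: L = g·(T/2π)².
T = 0.0167 min = 1.002 s; g = 9.810 m/s².
L = 0.2495 m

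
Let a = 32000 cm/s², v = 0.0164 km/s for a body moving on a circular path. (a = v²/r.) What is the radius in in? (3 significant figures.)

Solving a = v²/r for r: r = v²/a.
a = 32000 cm/s² = 320.0 m/s²; v = 0.0164 km/s = 16.40 m/s.
r = 0.8405 m
0.8405 m × (1 in / 0.02540 m) = 33.09 in

33.1 in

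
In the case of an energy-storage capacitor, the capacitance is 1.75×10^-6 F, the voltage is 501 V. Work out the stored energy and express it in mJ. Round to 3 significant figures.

E is given directly by: E = ½CV².
C = 1.75×10^-6 F; V = 501 V.
E = 0.2196 J
0.2196 J × (1 mJ / 0.001000 J) = 219.6 mJ

220 mJ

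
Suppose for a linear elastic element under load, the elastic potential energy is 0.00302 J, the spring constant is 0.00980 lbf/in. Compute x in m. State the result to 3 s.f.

Rearranging U = ½k·x² for x: x = √(2U/k).
U = 0.00302 J; k = 0.00980 lbf/in = 1.716 N/m.
x = 0.05932 m

0.0593 m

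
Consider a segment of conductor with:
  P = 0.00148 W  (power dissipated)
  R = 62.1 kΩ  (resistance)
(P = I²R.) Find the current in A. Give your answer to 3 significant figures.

Solving P = I²R for I: I = √(P/R).
P = 0.00148 W; R = 62.1 kΩ = 62100 Ω.
I = 1.544×10^-4 A

1.54×10^-4 A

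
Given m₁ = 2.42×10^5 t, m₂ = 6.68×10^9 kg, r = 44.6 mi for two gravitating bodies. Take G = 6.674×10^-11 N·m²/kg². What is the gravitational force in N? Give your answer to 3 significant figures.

0.0209 N

Directly: F = Gm₁m₂/r².
m₁ = 2.42×10^5 t = 2.420×10^8 kg; m₂ = 6.68×10^9 kg; r = 44.6 mi = 71777 m; G = 6.674×10^-11 N·m²/kg².
F = 0.02094 N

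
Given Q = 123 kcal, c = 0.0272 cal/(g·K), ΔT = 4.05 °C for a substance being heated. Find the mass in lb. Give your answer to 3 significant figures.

Solving Q = m·c·ΔT for m: m = Q/(c·ΔT).
Q = 123 kcal = 5.146×10^5 J; c = 0.0272 cal/(g·K) = 113.8 J/(kg·K); ΔT = 4.05 °C = 4.050 K.
m = 1117 kg
1117 kg × (1 lb / 0.4536 kg) = 2462 lb

2460 lb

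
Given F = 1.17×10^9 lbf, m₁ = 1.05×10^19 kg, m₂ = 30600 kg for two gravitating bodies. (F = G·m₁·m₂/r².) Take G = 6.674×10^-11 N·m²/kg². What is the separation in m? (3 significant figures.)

64.2 m

From Newton's law of gravitation: r = √(G·m₁m₂/F).
F = 1.17×10^9 lbf = 5.204×10^9 N; m₁ = 1.05×10^19 kg; m₂ = 30600 kg; G = 6.674×10^-11 N·m²/kg².
r = 64.19 m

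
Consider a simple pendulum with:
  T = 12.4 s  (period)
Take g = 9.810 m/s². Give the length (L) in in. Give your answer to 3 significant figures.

Rearranging T = 2π√(L/g) for L: L = g·(T/2π)².
T = 12.4 s; g = 9.810 m/s².
L = 38.21 m
38.21 m × (1 in / 0.02540 m) = 1504 in

1500 in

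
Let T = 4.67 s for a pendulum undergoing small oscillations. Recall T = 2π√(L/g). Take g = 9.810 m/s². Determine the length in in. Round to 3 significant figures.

Rearranging: L = g·(T/2π)².
T = 4.67 s; g = 9.810 m/s².
L = 5.419 m
5.419 m × (1 in / 0.02540 m) = 213.4 in

213 in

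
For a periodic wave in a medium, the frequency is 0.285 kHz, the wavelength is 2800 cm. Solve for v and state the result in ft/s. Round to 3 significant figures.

Directly: v = fλ.
f = 0.285 kHz = 285.0 Hz; λ = 2800 cm = 28.00 m.
v = 7980 m/s
7980 m/s × (1 ft/s / 0.3048 m/s) = 26181 ft/s

26200 ft/s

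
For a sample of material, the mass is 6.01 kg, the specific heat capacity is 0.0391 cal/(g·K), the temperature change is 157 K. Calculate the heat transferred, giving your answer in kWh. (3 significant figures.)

0.0429 kWh

Directly: Q = mcΔT.
m = 6.01 kg; c = 0.0391 cal/(g·K) = 163.6 J/(kg·K); ΔT = 157 K.
Q = 1.544×10^5 J
1.544×10^5 J × (1 kWh / 3.600×10^6 J) = 0.04288 kWh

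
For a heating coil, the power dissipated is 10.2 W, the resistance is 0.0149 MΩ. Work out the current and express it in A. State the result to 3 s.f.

Rearranging: I = √(P/R).
P = 10.2 W; R = 0.0149 MΩ = 14900 Ω.
I = 0.02616 A

0.0262 A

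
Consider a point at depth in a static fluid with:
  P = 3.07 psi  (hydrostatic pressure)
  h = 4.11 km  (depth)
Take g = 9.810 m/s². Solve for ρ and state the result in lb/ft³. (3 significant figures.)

Solving P = ρ·g·h for ρ: ρ = P/(g·h).
P = 3.07 psi = 21167 Pa; h = 4.11 km = 4110 m; g = 9.810 m/s².
ρ = 0.5250 kg/m³
0.5250 kg/m³ × (1 lb/ft³ / 16.02 kg/m³) = 0.03277 lb/ft³

0.0328 lb/ft³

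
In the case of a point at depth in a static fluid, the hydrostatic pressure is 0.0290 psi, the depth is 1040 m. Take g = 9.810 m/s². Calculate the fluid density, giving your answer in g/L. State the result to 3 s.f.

0.0196 g/L

Rearranging: ρ = P/(g·h).
P = 0.0290 psi = 199.9 Pa; h = 1040 m; g = 9.810 m/s².
ρ = 0.01960 kg/m³
Since 1 g/L = 1 kg/m³, 0.01960 g/L.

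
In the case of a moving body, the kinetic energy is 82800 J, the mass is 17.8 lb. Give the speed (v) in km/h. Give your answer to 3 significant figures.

Solving KE = ½mv² for v: v = √(2·KE/m).
KE = 82800 J; m = 17.8 lb = 8.074 kg.
v = 143.2 m/s
143.2 m/s × (1 km/h / 0.2778 m/s) = 515.6 km/h

516 km/h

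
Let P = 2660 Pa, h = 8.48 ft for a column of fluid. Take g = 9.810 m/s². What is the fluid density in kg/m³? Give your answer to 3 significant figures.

105 kg/m³

Solving P = ρ·g·h for ρ: ρ = P/(g·h).
P = 2660 Pa; h = 8.48 ft = 2.585 m; g = 9.810 m/s².
ρ = 104.9 kg/m³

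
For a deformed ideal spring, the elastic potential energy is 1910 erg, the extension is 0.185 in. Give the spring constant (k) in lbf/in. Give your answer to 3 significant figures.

0.0988 lbf/in

Solving U = ½k·x² for k: k = 2U/x².
U = 1910 erg = 1.910×10^-4 J; x = 0.185 in = 0.004699 m.
k = 17.30 N/m
17.30 N/m × (1 lbf/in / 175.1 N/m) = 0.09879 lbf/in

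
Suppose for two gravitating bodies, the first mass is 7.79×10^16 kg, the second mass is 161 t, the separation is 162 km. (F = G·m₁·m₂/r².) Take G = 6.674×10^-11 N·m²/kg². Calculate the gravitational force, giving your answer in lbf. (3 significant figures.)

7.17 lbf

F is given directly by: F = Gm₁m₂/r².
m₁ = 7.79×10^16 kg; m₂ = 161 t = 1.610×10^5 kg; r = 162 km = 1.620×10^5 m; G = 6.674×10^-11 N·m²/kg².
F = 31.89 N  (the unit combination reduces to kg·m/s² = N)
31.89 N × (1 lbf / 4.448 N) = 7.170 lbf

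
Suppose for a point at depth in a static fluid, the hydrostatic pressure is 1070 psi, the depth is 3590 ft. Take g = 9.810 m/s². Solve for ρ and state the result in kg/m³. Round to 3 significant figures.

687 kg/m³

Rearranging: ρ = P/(g·h).
P = 1070 psi = 7.377×10^6 Pa; h = 3590 ft = 1094 m; g = 9.810 m/s².
ρ = 687.3 kg/m³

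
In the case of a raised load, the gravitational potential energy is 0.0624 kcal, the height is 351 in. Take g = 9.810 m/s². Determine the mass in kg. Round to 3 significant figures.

Rearranging: m = PE/(g·h).
PE = 0.0624 kcal = 261.1 J; h = 351 in = 8.915 m; g = 9.810 m/s².
m = 2.985 kg

2.99 kg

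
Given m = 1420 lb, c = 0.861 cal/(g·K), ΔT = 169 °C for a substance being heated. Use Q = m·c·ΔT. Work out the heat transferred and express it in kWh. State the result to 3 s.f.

109 kWh

Q is given directly by: Q = mcΔT.
m = 1420 lb = 644.1 kg; c = 0.861 cal/(g·K) = 3602 J/(kg·K); ΔT = 169 °C = 169.0 K.
Q = 3.921×10^8 J
3.921×10^8 J × (1 kWh / 3.600×10^6 J) = 108.9 kWh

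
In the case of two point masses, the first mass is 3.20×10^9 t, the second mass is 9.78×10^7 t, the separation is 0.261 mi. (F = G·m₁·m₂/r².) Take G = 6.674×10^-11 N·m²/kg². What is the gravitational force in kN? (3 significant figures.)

1.18×10^5 kN

F is given directly by: F = Gm₁m₂/r².
m₁ = 3.20×10^9 t = 3.200×10^12 kg; m₂ = 9.78×10^7 t = 9.780×10^10 kg; r = 0.261 mi = 420.0 m; G = 6.674×10^-11 N·m²/kg².
F = 1.184×10^8 N
1.184×10^8 N × (1 kN / 1000 N) = 1.184×10^5 kN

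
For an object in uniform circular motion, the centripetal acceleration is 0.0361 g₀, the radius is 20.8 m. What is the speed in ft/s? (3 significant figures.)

Rearranging a = v²/r for v: v = √(a·r).
a = 0.0361 g₀ = 0.3540 m/s²; r = 20.8 m.
v = 2.714 m/s
2.714 m/s × (1 ft/s / 0.3048 m/s) = 8.903 ft/s

8.90 ft/s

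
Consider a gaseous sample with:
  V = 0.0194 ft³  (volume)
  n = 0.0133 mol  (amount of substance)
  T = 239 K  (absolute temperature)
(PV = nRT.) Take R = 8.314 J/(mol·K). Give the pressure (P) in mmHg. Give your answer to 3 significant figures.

361 mmHg

Directly: P = nRT/V.
V = 0.0194 ft³ = 5.493×10^-4 m³; n = 0.0133 mol; T = 239 K; R = 8.314 J/(mol·K).
P = 48108 Pa
48108 Pa × (1 mmHg / 133.3 Pa) = 360.8 mmHg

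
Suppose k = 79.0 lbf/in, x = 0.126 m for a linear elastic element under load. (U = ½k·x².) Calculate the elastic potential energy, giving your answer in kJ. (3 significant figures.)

U is given directly by: U = ½kx².
k = 79.0 lbf/in = 13835 N/m; x = 0.126 m.
U = 109.8 J  (the unit combination reduces to kg·m²/s² = J)
109.8 J × (1 kJ / 1000 J) = 0.1098 kJ

0.110 kJ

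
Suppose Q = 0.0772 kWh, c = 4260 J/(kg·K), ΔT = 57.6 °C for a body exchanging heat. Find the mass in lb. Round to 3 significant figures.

Solving Q = m·c·ΔT for m: m = Q/(c·ΔT).
Q = 0.0772 kWh = 2.779×10^5 J; c = 4260 J/(kg·K); ΔT = 57.6 °C = 57.60 K.
m = 1.133 kg
1.133 kg × (1 lb / 0.4536 kg) = 2.497 lb

2.50 lb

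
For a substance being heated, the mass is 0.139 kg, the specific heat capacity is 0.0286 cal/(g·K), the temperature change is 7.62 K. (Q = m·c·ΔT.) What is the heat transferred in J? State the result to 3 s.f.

127 J

Directly: Q = mcΔT.
m = 0.139 kg; c = 0.0286 cal/(g·K) = 119.7 J/(kg·K); ΔT = 7.62 K.
Q = 126.7 J  (the unit combination reduces to kg·m²/s² = J)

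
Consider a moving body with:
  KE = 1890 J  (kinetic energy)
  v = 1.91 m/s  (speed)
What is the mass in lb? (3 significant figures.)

2280 lb

Rearranging KE = ½mv² for m: m = 2·KE/v².
KE = 1890 J; v = 1.91 m/s.
m = 1036 kg
1036 kg × (1 lb / 0.4536 kg) = 2284 lb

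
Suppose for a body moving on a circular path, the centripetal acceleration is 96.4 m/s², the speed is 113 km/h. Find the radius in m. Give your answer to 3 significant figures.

Solving a = v²/r for r: r = v²/a.
a = 96.4 m/s²; v = 113 km/h = 31.39 m/s.
r = 10.22 m

10.2 m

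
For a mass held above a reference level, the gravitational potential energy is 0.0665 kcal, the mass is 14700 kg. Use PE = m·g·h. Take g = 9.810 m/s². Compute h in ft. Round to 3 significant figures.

0.00633 ft

Rearranging: h = PE/(m·g).
PE = 0.0665 kcal = 278.2 J; m = 14700 kg; g = 9.810 m/s².
h = 0.001929 m
0.001929 m × (1 ft / 0.3048 m) = 0.006330 ft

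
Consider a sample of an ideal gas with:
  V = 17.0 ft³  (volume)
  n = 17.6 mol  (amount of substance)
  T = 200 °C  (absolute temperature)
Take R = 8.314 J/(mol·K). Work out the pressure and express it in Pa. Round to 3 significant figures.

Directly: P = nRT/V.
V = 17.0 ft³ = 0.4814 m³; n = 17.6 mol; T = 200 °C = 473.1 K; R = 8.314 J/(mol·K).
P = 1.438×10^5 Pa

1.44×10^5 Pa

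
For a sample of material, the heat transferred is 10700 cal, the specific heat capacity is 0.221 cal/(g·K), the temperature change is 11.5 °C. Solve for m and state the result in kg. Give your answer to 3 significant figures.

Rearranging: m = Q/(c·ΔT).
Q = 10700 cal = 44769 J; c = 0.221 cal/(g·K) = 924.7 J/(kg·K); ΔT = 11.5 °C = 11.50 K.
m = 4.210 kg

4.21 kg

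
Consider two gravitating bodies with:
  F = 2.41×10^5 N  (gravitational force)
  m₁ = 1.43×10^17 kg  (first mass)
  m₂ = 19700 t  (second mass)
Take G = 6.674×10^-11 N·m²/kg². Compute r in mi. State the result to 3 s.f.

Solving F = G·m₁·m₂/r² for r: r = √(G·m₁m₂/F).
F = 2.41×10^5 N; m₁ = 1.43×10^17 kg; m₂ = 19700 t = 1.970×10^7 kg; G = 6.674×10^-11 N·m²/kg².
r = 27931 m
27931 m × (1 mi / 1609 m) = 17.36 mi

17.4 mi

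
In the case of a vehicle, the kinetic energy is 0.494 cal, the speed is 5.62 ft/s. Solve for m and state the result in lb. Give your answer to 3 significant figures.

3.11 lb

Solving KE = ½mv² for m: m = 2·KE/v².
KE = 0.494 cal = 2.067 J; v = 5.62 ft/s = 1.713 m/s.
m = 1.409 kg
1.409 kg × (1 lb / 0.4536 kg) = 3.106 lb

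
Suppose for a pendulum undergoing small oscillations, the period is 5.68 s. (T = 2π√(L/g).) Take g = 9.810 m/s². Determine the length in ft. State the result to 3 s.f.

Solving T = 2π√(L/g) for L: L = g·(T/2π)².
T = 5.68 s; g = 9.810 m/s².
L = 8.017 m
8.017 m × (1 ft / 0.3048 m) = 26.30 ft

26.3 ft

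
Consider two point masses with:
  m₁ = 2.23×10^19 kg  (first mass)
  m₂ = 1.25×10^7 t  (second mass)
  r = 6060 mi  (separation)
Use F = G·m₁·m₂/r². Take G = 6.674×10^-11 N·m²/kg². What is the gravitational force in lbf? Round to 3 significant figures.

44000 lbf

Directly: F = Gm₁m₂/r².
m₁ = 2.23×10^19 kg; m₂ = 1.25×10^7 t = 1.250×10^10 kg; r = 6060 mi = 9.753×10^6 m; G = 6.674×10^-11 N·m²/kg².
F = 1.956×10^5 N
1.956×10^5 N × (1 lbf / 4.448 N) = 43972 lbf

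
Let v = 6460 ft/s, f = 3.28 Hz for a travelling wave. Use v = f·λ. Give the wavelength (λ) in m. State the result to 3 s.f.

Solving v = f·λ for λ: λ = v/f.
v = 6460 ft/s = 1969 m/s; f = 3.28 Hz.
λ = 600.3 m

600 m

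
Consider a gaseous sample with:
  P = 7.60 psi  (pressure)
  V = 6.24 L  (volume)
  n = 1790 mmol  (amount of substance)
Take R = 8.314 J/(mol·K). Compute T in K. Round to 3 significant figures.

Rearranging: T = PV/(nR).
P = 7.60 psi = 52400 Pa; V = 6.24 L = 0.006240 m³; n = 1790 mmol = 1.790 mol; R = 8.314 J/(mol·K).
T = 21.97 K

22.0 K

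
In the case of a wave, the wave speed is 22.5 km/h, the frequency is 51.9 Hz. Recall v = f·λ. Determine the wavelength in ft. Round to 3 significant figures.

Rearranging: λ = v/f.
v = 22.5 km/h = 6.250 m/s; f = 51.9 Hz.
λ = 0.1204 m
0.1204 m × (1 ft / 0.3048 m) = 0.3951 ft

0.395 ft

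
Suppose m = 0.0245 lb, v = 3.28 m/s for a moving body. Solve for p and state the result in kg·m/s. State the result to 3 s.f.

0.0365 kg·m/s

Directly: p = mv.
m = 0.0245 lb = 0.01111 kg; v = 3.28 m/s.
p = 0.03645 kg·m/s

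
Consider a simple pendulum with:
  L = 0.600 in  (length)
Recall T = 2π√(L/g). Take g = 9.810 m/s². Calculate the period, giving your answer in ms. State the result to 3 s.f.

Directly: T = 2π√(L/g).
L = 0.600 in = 0.01524 m; g = 9.810 m/s².
T = 0.2476 s
0.2476 s × (1 ms / 0.001000 s) = 247.6 ms

248 ms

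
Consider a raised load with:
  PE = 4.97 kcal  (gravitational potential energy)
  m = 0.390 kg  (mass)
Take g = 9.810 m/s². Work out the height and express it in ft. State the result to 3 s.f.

17800 ft

Solving PE = m·g·h for h: h = PE/(m·g).
PE = 4.97 kcal = 20794 J; m = 0.390 kg; g = 9.810 m/s².
h = 5435 m
5435 m × (1 ft / 0.3048 m) = 17832 ft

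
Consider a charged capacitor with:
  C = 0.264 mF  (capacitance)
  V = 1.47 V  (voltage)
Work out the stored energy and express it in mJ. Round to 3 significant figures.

0.285 mJ

E is given directly by: E = ½CV².
C = 0.264 mF = 2.640×10^-4 F; V = 1.47 V.
E = 2.852×10^-4 J
2.852×10^-4 J × (1 mJ / 0.001000 J) = 0.2852 mJ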